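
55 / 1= 55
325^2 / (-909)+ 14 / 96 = -1687879 / 14544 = -116.05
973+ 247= 1220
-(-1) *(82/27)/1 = 82/27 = 3.04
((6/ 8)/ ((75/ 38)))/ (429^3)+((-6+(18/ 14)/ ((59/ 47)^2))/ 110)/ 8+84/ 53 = 64401496269508417/ 40785876587055600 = 1.58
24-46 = -22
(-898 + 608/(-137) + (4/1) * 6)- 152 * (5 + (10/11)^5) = -38232873766/22063987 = -1732.82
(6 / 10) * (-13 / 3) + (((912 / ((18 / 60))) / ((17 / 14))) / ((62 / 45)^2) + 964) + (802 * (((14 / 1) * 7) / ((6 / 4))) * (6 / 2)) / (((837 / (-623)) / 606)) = -52123852620689 / 735165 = -70900889.76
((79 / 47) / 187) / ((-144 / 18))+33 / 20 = 579679 / 351560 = 1.65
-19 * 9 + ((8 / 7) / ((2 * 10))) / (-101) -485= -2318962 / 3535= -656.00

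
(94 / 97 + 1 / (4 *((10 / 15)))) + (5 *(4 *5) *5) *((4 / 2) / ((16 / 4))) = 195043 / 776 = 251.34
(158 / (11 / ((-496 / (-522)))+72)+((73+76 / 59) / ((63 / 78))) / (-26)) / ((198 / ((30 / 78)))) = -0.00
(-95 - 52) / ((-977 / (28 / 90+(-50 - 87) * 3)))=-905569 / 14655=-61.79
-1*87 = -87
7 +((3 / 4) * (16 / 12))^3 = 8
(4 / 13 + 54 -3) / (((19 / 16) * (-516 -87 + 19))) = -1334 / 18031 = -0.07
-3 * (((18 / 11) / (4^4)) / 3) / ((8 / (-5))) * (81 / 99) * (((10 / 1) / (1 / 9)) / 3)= 0.10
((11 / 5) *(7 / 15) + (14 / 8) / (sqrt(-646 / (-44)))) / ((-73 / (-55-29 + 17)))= 469 *sqrt(7106) / 94316 + 5159 / 5475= 1.36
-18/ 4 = -9/ 2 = -4.50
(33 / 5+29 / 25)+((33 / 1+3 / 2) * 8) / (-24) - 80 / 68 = -4179 / 850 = -4.92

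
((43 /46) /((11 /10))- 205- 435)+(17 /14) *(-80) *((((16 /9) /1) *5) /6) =-37443845 /47817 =-783.07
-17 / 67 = -0.25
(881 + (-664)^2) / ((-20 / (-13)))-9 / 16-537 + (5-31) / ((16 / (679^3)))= -40673159671 / 80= -508414495.89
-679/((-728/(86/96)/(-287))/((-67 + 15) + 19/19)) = 20350309/1664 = 12229.75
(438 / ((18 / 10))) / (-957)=-730 / 2871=-0.25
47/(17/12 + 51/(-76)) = 63.04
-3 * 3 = -9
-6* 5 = -30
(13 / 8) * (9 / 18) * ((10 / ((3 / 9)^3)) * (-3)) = -5265 / 8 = -658.12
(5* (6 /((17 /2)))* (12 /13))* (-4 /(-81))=320 /1989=0.16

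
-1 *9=-9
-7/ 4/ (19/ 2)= -7/ 38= -0.18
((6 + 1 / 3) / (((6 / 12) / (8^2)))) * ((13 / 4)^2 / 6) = 12844 / 9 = 1427.11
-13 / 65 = -1 / 5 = -0.20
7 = 7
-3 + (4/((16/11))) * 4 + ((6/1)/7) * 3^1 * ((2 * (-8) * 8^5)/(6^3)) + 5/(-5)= -130925/21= -6234.52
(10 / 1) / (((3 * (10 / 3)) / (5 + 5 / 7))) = 40 / 7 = 5.71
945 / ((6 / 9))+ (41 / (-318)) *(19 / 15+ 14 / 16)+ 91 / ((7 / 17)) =62514623 / 38160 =1638.22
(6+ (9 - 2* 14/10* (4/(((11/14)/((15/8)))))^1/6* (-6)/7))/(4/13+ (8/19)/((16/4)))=17043/374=45.57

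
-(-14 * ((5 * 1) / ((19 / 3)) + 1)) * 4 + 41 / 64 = 122635 / 1216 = 100.85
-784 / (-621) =784 / 621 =1.26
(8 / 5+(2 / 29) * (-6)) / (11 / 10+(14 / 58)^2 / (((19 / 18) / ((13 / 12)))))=47386 / 46331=1.02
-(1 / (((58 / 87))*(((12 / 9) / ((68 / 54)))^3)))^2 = -1.60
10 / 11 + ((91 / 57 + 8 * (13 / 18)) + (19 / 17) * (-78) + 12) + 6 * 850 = 160943659 / 31977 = 5033.11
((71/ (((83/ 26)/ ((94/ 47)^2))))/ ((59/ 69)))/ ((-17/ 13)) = -6623448/ 83249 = -79.56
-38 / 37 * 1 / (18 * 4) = -19 / 1332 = -0.01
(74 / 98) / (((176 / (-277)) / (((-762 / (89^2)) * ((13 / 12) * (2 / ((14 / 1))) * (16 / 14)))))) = 16921099 / 836806124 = 0.02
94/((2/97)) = 4559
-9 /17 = -0.53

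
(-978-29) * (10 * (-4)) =40280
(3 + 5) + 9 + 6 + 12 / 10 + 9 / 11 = 1376 / 55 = 25.02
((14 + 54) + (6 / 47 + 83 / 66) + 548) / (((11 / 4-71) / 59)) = -533.71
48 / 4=12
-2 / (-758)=0.00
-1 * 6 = -6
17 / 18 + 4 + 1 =5.94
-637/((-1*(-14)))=-45.50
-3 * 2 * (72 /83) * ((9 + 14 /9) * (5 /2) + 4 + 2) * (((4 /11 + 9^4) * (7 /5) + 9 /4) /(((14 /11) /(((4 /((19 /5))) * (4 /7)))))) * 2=-113133435360 /77273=-1464074.58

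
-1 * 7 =-7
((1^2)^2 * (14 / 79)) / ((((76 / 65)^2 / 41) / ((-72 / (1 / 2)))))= -21826350 / 28519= -765.33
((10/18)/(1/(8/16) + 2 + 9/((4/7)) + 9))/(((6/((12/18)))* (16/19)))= 19/7452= 0.00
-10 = -10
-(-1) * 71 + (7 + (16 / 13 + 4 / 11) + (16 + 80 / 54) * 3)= 169934 / 1287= 132.04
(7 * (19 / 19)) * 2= 14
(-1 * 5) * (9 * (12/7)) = -540/7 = -77.14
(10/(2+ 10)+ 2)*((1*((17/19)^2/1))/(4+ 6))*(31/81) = 152303/1754460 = 0.09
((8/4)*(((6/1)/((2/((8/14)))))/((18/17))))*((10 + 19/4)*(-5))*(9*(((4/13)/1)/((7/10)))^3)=-962880000/5274997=-182.54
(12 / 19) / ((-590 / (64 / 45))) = -128 / 84075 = -0.00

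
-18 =-18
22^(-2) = 1 / 484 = 0.00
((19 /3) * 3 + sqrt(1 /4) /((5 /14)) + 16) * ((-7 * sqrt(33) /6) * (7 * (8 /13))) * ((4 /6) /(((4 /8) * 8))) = -1372 * sqrt(33) /45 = -175.15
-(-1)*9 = 9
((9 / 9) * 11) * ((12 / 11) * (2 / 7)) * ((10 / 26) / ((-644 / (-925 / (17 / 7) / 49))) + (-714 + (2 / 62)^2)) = -4101526994274 / 1675473709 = -2447.98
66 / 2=33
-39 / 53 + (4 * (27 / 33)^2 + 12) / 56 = -21267 / 44891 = -0.47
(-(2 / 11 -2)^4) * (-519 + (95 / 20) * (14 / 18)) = 742040000 / 131769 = 5631.37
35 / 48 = 0.73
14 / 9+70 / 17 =868 / 153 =5.67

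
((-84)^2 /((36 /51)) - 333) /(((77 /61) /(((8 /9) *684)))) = 358381344 /77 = 4654303.17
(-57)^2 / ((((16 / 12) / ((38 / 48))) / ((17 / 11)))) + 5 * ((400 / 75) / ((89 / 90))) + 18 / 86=4052765481 / 1347104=3008.50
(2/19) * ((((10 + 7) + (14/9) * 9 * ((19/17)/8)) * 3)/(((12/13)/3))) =50271/2584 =19.45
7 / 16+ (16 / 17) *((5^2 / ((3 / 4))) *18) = 153719 / 272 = 565.14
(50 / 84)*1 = 25 / 42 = 0.60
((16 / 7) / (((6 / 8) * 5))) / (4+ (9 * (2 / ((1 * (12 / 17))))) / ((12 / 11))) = 512 / 22995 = 0.02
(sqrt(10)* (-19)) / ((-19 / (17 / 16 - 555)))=-8863* sqrt(10) / 16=-1751.70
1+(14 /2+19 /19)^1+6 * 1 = 15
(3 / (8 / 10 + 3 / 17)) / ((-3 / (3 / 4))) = -255 / 332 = -0.77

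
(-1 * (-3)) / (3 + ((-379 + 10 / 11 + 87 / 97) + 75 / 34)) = -108834 / 13494985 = -0.01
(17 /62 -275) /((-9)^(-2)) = -1379673 /62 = -22252.79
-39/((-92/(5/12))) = 0.18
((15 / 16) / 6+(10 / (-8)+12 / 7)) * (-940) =-32665 / 56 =-583.30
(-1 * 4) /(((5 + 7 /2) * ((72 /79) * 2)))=-79 /306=-0.26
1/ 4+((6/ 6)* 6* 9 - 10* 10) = -45.75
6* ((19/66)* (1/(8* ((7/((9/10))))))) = 171/6160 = 0.03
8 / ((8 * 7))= 1 / 7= 0.14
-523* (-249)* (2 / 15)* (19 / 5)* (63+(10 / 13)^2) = 17727627874 / 4225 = 4195888.25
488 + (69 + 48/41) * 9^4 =18896005/41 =460878.17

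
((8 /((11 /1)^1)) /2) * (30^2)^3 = 265090909.09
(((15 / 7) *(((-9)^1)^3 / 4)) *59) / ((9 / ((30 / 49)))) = -1075275 / 686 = -1567.46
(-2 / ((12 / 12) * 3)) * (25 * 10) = -500 / 3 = -166.67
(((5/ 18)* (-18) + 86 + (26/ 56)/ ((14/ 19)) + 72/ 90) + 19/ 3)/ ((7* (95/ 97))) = 50627113/ 3910200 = 12.95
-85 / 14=-6.07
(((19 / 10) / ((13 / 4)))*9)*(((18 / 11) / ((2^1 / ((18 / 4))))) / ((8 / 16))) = 38.74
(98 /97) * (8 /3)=784 /291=2.69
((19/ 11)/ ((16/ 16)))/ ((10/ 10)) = 19/ 11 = 1.73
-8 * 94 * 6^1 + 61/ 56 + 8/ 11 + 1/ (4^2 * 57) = -316723045/ 70224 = -4510.18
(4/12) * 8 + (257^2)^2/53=13087411627/159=82310764.95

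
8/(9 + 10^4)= 8/10009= 0.00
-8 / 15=-0.53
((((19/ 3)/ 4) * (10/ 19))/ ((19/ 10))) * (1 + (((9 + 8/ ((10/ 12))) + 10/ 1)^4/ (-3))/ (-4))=418169101/ 17100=24454.33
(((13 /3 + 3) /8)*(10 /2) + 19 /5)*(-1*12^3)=-72432 /5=-14486.40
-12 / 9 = -4 / 3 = -1.33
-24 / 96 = -1 / 4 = -0.25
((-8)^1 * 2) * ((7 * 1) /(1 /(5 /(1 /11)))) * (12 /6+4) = -36960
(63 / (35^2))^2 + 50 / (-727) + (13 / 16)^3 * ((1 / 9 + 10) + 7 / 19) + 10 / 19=370436137957 / 60915330000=6.08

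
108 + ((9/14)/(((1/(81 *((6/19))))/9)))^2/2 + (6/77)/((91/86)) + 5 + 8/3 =167959999175/15177162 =11066.63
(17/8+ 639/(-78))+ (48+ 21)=6545/104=62.93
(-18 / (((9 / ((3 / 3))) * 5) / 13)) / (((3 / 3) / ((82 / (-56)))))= 533 / 70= 7.61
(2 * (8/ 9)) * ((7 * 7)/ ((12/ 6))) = 392/ 9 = 43.56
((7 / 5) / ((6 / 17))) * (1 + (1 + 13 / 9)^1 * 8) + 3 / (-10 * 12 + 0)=88033 / 1080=81.51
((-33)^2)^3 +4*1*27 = 1291468077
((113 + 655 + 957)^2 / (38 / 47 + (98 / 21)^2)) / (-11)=-1258689375 / 105094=-11976.80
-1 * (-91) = 91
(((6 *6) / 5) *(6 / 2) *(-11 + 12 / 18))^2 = 49818.24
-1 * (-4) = 4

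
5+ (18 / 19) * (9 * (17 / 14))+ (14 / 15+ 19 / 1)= 70397 / 1995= 35.29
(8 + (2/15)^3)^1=8.00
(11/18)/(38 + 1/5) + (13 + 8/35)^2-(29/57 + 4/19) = 13946734093/80019450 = 174.29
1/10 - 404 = -4039/10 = -403.90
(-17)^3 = -4913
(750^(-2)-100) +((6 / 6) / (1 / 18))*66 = 612000001 / 562500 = 1088.00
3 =3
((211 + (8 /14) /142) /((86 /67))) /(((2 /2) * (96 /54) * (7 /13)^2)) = 10686885183 /33509728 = 318.92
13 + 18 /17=239 /17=14.06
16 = 16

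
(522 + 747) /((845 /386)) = 489834 /845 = 579.69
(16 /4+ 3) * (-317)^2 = 703423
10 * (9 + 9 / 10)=99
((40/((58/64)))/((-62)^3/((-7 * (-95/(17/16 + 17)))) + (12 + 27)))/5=-340480/248174141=-0.00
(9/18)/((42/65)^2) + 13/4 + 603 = 2143075/3528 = 607.45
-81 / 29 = -2.79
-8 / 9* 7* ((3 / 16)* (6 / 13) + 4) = -2975 / 117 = -25.43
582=582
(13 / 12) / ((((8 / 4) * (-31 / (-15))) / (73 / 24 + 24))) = 42185 / 5952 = 7.09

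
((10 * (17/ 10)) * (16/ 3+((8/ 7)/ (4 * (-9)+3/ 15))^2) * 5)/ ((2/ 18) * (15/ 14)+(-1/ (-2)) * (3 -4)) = -266952530/ 224287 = -1190.23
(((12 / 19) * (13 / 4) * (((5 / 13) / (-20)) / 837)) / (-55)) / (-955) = -1 / 1113740100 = -0.00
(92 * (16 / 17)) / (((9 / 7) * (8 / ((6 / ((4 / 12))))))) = 2576 / 17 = 151.53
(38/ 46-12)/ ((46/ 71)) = -18247/ 1058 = -17.25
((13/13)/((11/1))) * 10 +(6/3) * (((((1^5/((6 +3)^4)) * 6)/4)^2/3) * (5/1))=286978195/315675954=0.91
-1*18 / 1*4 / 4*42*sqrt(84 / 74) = -756*sqrt(1554) / 37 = -805.46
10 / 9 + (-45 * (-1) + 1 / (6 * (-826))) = 685577 / 14868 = 46.11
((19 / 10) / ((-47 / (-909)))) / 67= 17271 / 31490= 0.55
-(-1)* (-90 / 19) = -90 / 19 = -4.74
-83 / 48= -1.73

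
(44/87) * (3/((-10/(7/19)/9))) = -1386/2755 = -0.50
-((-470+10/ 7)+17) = 3161/ 7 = 451.57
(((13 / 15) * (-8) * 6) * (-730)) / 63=30368 / 63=482.03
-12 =-12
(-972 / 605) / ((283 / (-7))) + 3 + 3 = 1034094 / 171215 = 6.04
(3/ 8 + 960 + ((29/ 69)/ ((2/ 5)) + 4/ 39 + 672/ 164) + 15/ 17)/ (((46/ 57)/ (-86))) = -3949506281255/ 38346152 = -102996.16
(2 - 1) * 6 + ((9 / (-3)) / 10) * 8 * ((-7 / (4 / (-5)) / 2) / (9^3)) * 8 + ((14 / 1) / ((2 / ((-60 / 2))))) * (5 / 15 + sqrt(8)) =-420 * sqrt(2) - 15580 / 243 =-658.08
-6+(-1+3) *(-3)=-12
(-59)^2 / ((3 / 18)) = 20886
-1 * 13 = -13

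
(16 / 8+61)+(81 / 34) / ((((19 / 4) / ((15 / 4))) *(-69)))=935649 / 14858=62.97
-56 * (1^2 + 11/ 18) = -812/ 9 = -90.22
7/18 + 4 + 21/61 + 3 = 8491/1098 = 7.73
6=6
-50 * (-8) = 400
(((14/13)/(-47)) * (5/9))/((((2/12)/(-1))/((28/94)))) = 1960/86151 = 0.02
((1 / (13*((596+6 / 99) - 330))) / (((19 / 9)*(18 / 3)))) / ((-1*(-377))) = 99 / 1635169640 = 0.00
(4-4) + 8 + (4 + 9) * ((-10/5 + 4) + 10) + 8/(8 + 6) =1152/7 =164.57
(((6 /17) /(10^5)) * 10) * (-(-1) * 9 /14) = 27 /1190000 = 0.00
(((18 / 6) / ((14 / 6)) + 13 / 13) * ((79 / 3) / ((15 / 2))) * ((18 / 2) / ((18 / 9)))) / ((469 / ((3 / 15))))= 1264 / 82075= 0.02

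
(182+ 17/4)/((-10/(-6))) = 447/4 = 111.75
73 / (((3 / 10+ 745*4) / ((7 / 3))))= 5110 / 89409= 0.06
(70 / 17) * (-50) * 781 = -2733500 / 17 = -160794.12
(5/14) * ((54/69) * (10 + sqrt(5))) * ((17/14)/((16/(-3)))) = -0.78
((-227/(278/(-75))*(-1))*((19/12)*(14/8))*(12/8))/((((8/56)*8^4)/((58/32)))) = -459657975/583008256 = -0.79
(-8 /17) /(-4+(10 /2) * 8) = -2 /153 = -0.01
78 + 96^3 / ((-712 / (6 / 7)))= -614958 / 623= -987.09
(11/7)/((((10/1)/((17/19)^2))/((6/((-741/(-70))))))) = 6358/89167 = 0.07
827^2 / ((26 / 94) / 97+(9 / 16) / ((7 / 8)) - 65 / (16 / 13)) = -349219618832 / 26636781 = -13110.43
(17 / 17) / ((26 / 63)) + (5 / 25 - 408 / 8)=-6289 / 130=-48.38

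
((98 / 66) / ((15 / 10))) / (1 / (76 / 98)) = 76 / 99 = 0.77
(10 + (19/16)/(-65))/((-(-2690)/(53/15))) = 550193/41964000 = 0.01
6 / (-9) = -2 / 3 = -0.67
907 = 907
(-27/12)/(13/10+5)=-5/14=-0.36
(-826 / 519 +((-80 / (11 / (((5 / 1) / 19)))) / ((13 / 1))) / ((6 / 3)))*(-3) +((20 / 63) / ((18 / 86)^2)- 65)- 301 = -848530461112 / 2398619223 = -353.76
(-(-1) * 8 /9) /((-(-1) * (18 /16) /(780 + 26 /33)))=1649024 /2673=616.92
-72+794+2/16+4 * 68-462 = 532.12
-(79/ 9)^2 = -6241/ 81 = -77.05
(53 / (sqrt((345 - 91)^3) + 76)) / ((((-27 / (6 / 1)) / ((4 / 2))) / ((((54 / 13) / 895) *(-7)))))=-12084 / 3403505105 + 40386 *sqrt(254) / 3403505105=0.00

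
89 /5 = 17.80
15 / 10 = 3 / 2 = 1.50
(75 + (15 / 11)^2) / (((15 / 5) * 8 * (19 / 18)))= 6975 / 2299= 3.03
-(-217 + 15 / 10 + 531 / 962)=103390 / 481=214.95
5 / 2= 2.50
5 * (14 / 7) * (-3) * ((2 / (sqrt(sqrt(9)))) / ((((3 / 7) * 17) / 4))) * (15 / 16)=-175 * sqrt(3) / 17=-17.83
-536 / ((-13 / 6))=3216 / 13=247.38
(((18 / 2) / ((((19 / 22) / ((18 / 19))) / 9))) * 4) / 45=7.90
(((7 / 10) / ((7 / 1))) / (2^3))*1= 1 / 80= 0.01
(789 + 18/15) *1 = 3951/5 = 790.20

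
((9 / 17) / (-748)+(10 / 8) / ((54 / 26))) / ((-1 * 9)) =-51598 / 772497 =-0.07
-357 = -357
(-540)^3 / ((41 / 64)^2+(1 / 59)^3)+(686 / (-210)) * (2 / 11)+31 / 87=-14085319122197268527 / 36711178735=-383679293.54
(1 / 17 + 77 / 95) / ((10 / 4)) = 2808 / 8075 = 0.35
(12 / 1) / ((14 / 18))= 108 / 7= 15.43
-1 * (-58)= 58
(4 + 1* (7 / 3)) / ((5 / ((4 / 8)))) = 19 / 30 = 0.63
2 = 2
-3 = -3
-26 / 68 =-13 / 34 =-0.38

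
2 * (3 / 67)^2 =18 / 4489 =0.00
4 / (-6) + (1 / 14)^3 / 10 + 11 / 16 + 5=206659 / 41160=5.02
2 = 2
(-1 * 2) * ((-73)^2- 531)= -9596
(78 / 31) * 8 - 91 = -2197 / 31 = -70.87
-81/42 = -27/14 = -1.93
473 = 473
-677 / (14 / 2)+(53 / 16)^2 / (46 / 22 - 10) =-15294437 / 155904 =-98.10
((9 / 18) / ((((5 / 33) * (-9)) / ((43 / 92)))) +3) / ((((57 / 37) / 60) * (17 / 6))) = 288859 / 7429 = 38.88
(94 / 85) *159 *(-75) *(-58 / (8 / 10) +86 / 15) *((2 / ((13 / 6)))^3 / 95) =7289.82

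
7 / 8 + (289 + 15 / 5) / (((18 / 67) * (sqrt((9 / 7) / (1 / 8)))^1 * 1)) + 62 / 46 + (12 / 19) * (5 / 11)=96521 / 38456 + 4891 * sqrt(14) / 54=341.41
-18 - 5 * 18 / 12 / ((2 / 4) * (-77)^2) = -106737 / 5929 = -18.00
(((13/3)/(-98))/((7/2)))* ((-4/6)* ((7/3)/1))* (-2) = -52/1323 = -0.04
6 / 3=2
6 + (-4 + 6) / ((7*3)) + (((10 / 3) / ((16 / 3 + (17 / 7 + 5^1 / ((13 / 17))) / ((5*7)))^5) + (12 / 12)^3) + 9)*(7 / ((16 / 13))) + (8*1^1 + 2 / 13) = 67502850651336934915491721655 / 949039326146401615648653312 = 71.13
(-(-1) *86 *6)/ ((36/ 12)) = 172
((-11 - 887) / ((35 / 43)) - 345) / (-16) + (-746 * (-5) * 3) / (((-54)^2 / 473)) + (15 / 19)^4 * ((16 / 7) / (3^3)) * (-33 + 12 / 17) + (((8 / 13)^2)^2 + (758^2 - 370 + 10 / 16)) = 4960533757117325359829 / 8610552816662160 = 576099.34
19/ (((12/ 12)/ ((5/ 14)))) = 95/ 14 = 6.79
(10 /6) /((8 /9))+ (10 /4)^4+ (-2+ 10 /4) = 663 /16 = 41.44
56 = 56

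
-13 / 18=-0.72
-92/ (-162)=46/ 81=0.57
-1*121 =-121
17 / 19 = 0.89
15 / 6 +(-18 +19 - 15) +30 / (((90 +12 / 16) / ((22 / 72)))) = -2257 / 198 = -11.40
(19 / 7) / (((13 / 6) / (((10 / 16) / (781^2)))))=285 / 222025804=0.00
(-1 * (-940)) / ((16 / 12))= 705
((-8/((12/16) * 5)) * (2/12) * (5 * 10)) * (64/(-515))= 2048/927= 2.21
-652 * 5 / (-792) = 815 / 198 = 4.12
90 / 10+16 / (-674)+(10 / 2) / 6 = 19835 / 2022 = 9.81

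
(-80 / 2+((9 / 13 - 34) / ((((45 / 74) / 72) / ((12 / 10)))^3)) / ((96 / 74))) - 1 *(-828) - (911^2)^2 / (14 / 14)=-139921133579034641 / 203125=-688842503773.71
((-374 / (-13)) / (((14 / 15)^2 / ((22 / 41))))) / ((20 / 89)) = 8238285 / 104468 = 78.86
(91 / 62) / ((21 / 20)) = 130 / 93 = 1.40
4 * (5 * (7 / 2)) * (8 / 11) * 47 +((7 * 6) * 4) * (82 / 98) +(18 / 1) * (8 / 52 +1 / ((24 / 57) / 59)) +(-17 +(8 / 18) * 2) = 181700965 / 36036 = 5042.21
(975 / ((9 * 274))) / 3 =325 / 2466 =0.13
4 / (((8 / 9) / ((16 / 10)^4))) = 18432 / 625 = 29.49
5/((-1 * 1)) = -5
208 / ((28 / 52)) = 2704 / 7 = 386.29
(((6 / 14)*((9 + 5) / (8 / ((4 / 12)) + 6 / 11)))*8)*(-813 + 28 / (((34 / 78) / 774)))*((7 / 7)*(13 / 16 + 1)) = 88404151 / 510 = 173341.47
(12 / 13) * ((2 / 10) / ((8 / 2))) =3 / 65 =0.05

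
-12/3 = -4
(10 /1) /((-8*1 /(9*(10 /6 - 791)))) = 8880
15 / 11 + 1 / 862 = 12941 / 9482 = 1.36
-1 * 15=-15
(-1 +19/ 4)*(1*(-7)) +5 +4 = -69/ 4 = -17.25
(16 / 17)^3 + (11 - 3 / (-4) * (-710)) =-520.67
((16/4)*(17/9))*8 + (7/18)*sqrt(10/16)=7*sqrt(10)/72 + 544/9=60.75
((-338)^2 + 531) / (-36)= -114775 / 36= -3188.19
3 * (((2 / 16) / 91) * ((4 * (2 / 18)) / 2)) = 1 / 1092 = 0.00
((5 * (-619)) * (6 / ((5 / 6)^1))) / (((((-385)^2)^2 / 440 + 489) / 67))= -11944224 / 399470287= -0.03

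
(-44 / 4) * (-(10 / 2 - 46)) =-451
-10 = -10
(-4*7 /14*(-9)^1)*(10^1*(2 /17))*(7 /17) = 2520 /289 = 8.72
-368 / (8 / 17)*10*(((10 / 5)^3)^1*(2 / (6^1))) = -20853.33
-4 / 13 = -0.31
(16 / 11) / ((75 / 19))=304 / 825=0.37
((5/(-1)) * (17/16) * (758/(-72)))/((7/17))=547655/4032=135.83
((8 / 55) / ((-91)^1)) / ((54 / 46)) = -184 / 135135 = -0.00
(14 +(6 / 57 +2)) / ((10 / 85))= 2601 / 19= 136.89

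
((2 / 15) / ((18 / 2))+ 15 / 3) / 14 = 677 / 1890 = 0.36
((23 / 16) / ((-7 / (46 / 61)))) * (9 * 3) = -4.18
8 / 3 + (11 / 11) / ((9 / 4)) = 28 / 9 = 3.11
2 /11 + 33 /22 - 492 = -10787 /22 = -490.32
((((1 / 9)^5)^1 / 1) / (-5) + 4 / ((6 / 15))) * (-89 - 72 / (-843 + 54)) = -69037114967 / 77649435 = -889.09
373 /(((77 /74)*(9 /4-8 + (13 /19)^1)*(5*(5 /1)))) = -2.83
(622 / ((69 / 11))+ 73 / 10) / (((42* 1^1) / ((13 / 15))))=954941 / 434700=2.20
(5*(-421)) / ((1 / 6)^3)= -454680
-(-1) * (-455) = -455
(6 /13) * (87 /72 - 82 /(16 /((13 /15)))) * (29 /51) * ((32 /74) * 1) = -45008 /122655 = -0.37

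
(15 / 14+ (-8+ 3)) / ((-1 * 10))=11 / 28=0.39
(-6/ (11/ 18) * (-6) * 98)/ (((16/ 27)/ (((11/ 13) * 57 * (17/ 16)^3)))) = 563589.88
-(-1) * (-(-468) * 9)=4212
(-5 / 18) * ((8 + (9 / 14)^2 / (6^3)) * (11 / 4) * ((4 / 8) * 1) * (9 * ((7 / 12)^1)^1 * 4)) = -690085 / 10752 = -64.18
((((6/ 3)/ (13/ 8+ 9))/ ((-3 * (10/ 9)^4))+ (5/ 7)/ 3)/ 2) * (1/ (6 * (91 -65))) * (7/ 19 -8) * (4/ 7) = -3185621/ 1157349375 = -0.00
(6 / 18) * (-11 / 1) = -11 / 3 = -3.67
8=8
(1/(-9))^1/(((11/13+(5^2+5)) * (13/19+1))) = -247/115488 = -0.00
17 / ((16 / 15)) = 255 / 16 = 15.94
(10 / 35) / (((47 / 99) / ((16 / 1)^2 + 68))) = 64152 / 329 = 194.99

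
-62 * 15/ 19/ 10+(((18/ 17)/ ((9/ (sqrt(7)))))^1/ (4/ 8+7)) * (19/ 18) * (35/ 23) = -4.83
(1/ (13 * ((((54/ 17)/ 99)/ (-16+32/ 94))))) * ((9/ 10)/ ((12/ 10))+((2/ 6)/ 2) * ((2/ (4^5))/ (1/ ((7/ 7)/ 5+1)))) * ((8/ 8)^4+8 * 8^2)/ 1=-1412839791/ 97760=-14452.13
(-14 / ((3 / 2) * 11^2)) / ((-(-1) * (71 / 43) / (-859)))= 1034236 / 25773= 40.13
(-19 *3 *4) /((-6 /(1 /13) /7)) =266 /13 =20.46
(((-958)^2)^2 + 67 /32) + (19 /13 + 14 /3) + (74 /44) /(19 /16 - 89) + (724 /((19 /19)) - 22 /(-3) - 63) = 5415323139847939129 /6429280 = 842290760372.54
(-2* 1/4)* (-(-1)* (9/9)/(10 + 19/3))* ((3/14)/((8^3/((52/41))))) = -117/7200256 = -0.00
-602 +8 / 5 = -3002 / 5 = -600.40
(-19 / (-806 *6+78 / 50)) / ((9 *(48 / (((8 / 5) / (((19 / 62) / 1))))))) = 155 / 3263247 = 0.00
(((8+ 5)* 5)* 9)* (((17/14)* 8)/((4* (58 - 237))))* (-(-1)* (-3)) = 29835/1253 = 23.81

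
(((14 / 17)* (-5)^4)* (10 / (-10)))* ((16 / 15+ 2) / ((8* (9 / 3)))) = -20125 / 306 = -65.77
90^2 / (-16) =-2025 / 4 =-506.25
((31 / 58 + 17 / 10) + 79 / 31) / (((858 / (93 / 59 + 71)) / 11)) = 46029359 / 10342995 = 4.45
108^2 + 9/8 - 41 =92993/8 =11624.12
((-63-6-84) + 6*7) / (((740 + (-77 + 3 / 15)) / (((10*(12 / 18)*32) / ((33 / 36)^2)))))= -4262400 / 100309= -42.49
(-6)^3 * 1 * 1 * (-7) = 1512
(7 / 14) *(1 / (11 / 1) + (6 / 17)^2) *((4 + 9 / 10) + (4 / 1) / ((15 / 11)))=32195 / 38148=0.84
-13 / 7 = -1.86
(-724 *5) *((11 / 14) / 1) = -19910 / 7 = -2844.29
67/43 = 1.56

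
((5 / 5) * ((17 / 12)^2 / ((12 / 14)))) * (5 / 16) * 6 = 4.39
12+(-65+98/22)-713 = -8377/11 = -761.55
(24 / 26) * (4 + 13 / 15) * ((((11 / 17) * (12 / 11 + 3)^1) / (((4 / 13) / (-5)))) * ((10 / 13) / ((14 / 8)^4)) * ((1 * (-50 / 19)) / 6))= 70080000 / 10081799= 6.95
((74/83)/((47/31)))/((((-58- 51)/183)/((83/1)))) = -419802/5123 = -81.94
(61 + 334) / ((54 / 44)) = 8690 / 27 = 321.85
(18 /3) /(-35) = -0.17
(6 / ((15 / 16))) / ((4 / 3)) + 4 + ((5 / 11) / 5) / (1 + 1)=973 / 110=8.85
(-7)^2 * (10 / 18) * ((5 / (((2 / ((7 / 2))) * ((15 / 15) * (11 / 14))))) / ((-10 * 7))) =-1715 / 396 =-4.33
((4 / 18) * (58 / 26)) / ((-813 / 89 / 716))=-3695992 / 95121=-38.86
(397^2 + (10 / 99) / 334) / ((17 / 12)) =10422998408 / 93687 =111253.41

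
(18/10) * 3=27/5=5.40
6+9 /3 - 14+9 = 4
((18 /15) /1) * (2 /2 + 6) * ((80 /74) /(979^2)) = 0.00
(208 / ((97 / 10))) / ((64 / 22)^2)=7865 / 3104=2.53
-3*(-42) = 126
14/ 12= 7/ 6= 1.17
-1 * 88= -88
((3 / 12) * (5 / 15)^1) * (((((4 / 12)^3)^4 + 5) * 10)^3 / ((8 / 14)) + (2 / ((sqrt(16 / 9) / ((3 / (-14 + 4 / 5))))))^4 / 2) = 246124267676998960021734676625 / 13501658452275389218166784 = 18229.19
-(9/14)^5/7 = -59049/3764768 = -0.02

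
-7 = -7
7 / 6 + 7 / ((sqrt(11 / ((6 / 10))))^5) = 63*sqrt(165) / 166375 + 7 / 6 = 1.17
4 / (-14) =-2 / 7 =-0.29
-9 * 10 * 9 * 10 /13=-8100 /13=-623.08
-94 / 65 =-1.45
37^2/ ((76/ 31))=42439/ 76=558.41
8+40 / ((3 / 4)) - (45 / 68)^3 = 57582113 / 943296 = 61.04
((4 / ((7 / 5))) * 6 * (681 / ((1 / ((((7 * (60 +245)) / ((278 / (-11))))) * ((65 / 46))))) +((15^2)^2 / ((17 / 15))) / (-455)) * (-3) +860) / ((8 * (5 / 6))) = 627996.92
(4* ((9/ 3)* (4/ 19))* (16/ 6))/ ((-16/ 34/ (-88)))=1259.79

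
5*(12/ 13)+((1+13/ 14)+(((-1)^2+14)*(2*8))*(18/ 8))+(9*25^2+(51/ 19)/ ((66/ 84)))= 234883137/ 38038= 6174.96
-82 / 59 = -1.39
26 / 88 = 13 / 44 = 0.30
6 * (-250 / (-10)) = 150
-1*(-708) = 708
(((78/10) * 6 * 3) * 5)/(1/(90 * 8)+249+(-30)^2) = 38880/63637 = 0.61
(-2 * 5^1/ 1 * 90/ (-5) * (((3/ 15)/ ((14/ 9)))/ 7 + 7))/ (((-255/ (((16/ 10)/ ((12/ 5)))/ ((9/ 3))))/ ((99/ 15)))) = -151316/ 20825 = -7.27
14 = 14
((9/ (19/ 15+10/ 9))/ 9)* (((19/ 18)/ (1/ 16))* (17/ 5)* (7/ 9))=18088/ 963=18.78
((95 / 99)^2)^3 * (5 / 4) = 3675459453125 / 3765920597604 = 0.98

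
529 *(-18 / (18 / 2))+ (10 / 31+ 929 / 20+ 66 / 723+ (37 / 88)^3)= -25737980124833 / 25456386560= -1011.06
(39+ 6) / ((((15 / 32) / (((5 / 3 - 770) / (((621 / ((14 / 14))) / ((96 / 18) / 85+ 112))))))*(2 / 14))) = -2950872064 / 31671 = -93172.68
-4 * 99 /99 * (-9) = 36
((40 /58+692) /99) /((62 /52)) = 1872 /319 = 5.87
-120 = -120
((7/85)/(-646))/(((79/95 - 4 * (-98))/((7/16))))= -0.00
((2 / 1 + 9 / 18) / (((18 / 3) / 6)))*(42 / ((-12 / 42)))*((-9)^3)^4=-207585709313535 / 2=-103792854656767.50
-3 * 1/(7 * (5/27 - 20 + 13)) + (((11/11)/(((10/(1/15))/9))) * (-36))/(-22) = 57051/354200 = 0.16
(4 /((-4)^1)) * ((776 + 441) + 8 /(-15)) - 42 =-18877 /15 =-1258.47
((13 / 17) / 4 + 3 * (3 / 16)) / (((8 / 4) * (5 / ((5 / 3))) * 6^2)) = 205 / 58752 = 0.00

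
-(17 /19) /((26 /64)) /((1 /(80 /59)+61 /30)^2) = -1253376 /4369183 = -0.29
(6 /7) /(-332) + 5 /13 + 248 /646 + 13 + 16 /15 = 1085576873 /73188570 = 14.83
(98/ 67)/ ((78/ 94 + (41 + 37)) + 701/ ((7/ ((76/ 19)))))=32242/ 10567441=0.00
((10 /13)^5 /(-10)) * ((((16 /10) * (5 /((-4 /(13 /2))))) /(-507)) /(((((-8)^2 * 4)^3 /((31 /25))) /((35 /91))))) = -0.00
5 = 5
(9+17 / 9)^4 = 92236816 / 6561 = 14058.35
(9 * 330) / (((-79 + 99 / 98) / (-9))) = 342.74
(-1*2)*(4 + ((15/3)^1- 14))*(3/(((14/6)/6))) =540/7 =77.14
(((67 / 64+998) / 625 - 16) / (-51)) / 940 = 576061 / 1917600000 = 0.00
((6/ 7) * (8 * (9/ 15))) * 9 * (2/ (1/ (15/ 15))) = 2592/ 35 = 74.06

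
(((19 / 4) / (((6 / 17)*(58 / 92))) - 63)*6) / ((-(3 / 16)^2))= 1855360 / 261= 7108.66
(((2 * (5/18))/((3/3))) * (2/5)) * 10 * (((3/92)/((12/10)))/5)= 5/414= 0.01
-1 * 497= -497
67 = 67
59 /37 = 1.59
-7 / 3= -2.33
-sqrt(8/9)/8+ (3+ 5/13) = 44/13-sqrt(2)/12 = 3.27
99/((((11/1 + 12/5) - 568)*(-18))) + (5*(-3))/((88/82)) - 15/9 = -5722615/366036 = -15.63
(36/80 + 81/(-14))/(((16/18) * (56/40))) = -6723/1568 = -4.29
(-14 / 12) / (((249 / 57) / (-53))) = 7049 / 498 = 14.15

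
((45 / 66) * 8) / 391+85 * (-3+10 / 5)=-365525 / 4301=-84.99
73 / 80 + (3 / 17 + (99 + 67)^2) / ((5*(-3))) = -7491557 / 4080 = -1836.17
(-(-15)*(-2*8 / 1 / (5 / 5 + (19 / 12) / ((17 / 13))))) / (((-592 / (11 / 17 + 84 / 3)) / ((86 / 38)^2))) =162083340 / 6024007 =26.91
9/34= 0.26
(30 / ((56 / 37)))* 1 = 19.82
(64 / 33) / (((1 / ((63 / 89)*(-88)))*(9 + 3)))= -896 / 89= -10.07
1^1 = 1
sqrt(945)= 3 * sqrt(105)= 30.74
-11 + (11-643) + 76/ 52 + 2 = -8314/ 13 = -639.54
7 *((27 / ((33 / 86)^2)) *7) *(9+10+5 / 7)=21433608 / 121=177137.26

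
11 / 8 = 1.38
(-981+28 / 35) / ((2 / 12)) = -29406 / 5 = -5881.20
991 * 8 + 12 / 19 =150644 / 19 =7928.63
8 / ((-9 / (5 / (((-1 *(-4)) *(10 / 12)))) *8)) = -0.17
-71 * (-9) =639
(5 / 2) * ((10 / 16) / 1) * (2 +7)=225 / 16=14.06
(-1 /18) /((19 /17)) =-17 /342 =-0.05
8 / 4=2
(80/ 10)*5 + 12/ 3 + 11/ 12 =539/ 12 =44.92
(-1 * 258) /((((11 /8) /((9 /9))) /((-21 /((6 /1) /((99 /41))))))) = 65016 /41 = 1585.76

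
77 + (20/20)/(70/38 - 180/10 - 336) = 515188/6691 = 77.00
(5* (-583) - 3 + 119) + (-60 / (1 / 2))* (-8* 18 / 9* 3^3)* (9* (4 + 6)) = 4662801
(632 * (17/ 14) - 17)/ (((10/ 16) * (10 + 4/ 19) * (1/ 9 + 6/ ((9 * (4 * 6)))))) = 14372208/ 16975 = 846.67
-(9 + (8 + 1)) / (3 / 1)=-6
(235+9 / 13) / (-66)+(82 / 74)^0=-1103 / 429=-2.57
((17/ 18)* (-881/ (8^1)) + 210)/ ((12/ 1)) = 15263/ 1728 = 8.83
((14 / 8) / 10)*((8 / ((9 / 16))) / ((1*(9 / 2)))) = 224 / 405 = 0.55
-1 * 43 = -43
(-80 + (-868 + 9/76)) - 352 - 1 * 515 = -137931/76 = -1814.88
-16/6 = -8/3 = -2.67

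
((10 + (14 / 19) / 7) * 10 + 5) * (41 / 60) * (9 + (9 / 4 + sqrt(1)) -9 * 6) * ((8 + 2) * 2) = -13796705 / 228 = -60511.86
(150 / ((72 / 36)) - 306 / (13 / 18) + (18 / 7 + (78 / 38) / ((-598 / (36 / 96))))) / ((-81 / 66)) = 807502091 / 2863224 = 282.03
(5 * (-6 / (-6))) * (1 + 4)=25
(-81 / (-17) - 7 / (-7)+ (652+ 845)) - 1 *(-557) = 35016 / 17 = 2059.76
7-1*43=-36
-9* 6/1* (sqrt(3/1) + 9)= -486 -54* sqrt(3)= -579.53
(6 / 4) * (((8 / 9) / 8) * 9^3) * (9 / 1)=2187 / 2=1093.50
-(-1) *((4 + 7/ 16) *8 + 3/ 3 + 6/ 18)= 221/ 6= 36.83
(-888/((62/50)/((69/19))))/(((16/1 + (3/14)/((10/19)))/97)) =-20801844000/1352933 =-15375.37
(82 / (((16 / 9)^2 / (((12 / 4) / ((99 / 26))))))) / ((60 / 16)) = 4797 / 880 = 5.45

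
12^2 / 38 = 3.79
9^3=729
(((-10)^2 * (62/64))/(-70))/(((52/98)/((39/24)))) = -1085/256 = -4.24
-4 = -4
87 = 87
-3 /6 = -0.50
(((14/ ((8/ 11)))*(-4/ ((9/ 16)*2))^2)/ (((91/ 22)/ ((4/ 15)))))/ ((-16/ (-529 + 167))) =5606656/ 15795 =354.96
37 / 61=0.61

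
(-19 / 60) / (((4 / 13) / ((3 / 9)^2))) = -247 / 2160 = -0.11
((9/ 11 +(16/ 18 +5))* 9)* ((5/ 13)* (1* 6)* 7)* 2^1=278880/ 143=1950.21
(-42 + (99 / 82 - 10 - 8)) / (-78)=1607 / 2132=0.75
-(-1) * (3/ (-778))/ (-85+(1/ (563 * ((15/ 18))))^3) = 66920080125/ 1475141632720702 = 0.00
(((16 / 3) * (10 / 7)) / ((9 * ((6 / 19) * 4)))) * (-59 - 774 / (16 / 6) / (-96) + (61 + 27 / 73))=4787525 / 1324512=3.61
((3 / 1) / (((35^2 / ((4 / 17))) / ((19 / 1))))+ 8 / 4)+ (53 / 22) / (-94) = 85499979 / 43066100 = 1.99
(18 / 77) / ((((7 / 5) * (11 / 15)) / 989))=1335150 / 5929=225.19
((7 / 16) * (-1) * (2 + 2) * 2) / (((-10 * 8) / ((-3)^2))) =63 / 160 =0.39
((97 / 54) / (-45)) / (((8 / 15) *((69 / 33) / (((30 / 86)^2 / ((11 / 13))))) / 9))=-31525 / 680432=-0.05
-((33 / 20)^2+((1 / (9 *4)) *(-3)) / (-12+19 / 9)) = -97221 / 35600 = -2.73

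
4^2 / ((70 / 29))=232 / 35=6.63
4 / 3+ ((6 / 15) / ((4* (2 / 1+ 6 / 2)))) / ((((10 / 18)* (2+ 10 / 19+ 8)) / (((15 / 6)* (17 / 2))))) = 168721 / 120000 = 1.41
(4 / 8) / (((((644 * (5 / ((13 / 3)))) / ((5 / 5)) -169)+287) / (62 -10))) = 169 / 5597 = 0.03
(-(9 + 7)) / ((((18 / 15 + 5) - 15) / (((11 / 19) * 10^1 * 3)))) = 600 / 19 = 31.58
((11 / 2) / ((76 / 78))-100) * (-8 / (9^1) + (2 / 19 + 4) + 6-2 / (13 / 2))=-35503621 / 42237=-840.58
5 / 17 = 0.29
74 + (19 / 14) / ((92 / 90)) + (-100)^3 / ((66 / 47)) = -15132399137 / 21252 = -712045.88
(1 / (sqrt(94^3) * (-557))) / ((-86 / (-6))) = -3 * sqrt(94) / 211631036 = -0.00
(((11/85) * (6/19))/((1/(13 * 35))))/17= 6006/5491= 1.09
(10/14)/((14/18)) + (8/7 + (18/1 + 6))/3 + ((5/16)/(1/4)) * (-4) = 632/147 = 4.30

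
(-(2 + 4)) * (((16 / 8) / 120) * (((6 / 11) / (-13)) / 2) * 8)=12 / 715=0.02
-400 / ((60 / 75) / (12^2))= -72000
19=19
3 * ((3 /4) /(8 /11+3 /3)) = 99 /76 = 1.30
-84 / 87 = -28 / 29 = -0.97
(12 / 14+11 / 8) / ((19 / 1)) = 125 / 1064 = 0.12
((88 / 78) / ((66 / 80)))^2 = 25600 / 13689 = 1.87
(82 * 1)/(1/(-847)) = -69454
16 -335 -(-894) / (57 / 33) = 198.58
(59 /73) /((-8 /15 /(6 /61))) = -2655 /17812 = -0.15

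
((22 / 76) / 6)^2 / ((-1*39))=-121 / 2027376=-0.00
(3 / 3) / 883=1 / 883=0.00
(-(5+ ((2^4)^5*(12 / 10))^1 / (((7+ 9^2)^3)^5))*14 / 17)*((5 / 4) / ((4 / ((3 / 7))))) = -5256194611791822795571209 / 9531232896049172002635776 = -0.55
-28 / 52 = -7 / 13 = -0.54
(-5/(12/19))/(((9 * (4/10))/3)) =-475/72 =-6.60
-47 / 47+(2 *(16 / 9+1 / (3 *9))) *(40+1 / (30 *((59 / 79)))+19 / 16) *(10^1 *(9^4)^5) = 4293982824178105244125627 / 236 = 18194842475330954424261.13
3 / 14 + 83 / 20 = 611 / 140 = 4.36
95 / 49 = 1.94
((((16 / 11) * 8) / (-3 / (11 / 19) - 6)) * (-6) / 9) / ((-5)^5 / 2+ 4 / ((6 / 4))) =-512 / 1151157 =-0.00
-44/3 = -14.67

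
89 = 89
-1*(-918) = 918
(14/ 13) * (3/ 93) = 0.03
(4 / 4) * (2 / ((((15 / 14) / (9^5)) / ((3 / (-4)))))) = -413343 / 5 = -82668.60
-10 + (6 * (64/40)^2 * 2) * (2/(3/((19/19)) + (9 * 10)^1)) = -9.34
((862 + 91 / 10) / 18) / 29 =1.67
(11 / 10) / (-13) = -11 / 130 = -0.08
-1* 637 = -637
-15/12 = -5/4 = -1.25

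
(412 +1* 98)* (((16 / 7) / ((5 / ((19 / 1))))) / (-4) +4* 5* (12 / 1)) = 849048 / 7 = 121292.57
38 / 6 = 19 / 3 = 6.33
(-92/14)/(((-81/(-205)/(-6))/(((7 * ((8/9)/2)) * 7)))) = 528080/243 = 2173.17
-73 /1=-73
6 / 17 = 0.35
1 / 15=0.07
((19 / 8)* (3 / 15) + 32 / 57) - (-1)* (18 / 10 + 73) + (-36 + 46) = 195707 / 2280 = 85.84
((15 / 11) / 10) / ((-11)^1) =-3 / 242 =-0.01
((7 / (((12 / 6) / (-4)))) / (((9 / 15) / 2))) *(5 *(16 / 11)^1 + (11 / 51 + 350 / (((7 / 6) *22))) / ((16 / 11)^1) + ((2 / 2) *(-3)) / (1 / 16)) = 1456.19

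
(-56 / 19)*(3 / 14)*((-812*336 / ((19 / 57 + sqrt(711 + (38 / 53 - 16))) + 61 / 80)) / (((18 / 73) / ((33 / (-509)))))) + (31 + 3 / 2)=4264462053570685 / 41009272861306 - 75715463577600*sqrt(217141) / 20504636430653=-1616.71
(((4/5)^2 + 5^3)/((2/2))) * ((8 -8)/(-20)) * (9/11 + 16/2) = 0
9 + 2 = 11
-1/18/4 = -1/72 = -0.01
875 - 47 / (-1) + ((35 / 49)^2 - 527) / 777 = 921.32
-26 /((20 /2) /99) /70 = -1287 /350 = -3.68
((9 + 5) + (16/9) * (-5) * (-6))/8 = 101/12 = 8.42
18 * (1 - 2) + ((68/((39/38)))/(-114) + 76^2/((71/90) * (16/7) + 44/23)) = 1535.69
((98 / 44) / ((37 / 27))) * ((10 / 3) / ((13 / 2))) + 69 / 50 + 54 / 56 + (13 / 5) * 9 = 98436111 / 3703700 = 26.58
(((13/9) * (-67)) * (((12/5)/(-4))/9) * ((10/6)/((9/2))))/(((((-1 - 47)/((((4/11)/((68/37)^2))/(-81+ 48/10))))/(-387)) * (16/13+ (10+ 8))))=-666551041/470914171200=-0.00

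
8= 8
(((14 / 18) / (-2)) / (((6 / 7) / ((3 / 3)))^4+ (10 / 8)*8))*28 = -117649 / 113877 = -1.03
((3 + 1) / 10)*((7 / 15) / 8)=7 / 300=0.02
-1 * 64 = -64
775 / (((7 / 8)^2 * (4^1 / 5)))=62000 / 49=1265.31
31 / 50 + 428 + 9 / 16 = 171673 / 400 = 429.18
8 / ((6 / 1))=4 / 3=1.33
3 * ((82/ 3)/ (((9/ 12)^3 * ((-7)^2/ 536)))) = 2812928/ 1323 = 2126.17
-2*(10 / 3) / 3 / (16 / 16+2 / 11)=-220 / 117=-1.88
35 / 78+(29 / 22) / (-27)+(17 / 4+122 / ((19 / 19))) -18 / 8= 480308 / 3861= 124.40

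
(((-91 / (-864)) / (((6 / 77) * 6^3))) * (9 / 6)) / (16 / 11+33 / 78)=1002001 / 200434176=0.00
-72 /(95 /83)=-5976 /95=-62.91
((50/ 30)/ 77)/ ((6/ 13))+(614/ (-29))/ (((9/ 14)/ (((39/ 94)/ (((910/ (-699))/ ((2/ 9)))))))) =22474523/ 9445590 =2.38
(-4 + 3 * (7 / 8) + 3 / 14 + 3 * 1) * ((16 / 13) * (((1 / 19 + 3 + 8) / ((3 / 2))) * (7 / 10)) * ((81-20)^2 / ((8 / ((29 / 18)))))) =77802389 / 8892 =8749.71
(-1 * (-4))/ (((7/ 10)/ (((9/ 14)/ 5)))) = 36/ 49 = 0.73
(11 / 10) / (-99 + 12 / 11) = -121 / 10770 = -0.01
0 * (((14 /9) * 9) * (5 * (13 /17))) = 0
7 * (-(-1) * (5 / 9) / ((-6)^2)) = 35 / 324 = 0.11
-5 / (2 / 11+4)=-55 / 46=-1.20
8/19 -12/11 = -140/209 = -0.67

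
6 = 6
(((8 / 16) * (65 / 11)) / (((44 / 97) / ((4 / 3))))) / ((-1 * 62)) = -6305 / 45012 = -0.14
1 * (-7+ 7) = 0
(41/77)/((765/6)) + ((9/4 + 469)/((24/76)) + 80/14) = 235307431/157080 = 1498.01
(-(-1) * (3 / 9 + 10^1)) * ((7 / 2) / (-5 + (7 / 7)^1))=-217 / 24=-9.04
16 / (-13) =-16 / 13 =-1.23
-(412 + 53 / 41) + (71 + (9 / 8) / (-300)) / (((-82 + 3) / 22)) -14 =-579215847 / 1295600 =-447.06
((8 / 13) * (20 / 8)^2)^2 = 2500 / 169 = 14.79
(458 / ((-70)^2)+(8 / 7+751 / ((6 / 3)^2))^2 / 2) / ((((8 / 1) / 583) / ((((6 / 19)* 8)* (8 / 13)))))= 1223148614061 / 605150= 2021232.11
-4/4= -1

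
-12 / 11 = -1.09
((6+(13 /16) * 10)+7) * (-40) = -845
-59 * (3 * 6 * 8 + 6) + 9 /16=-141591 /16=-8849.44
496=496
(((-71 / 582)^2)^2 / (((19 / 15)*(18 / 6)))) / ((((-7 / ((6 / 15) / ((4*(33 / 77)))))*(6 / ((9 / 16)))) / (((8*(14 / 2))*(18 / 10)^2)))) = -177881767 / 5382580284800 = -0.00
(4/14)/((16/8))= 1/7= 0.14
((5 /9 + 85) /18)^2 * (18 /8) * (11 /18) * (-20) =-8152375 /13122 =-621.28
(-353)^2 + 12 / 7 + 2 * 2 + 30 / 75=4361529 / 35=124615.11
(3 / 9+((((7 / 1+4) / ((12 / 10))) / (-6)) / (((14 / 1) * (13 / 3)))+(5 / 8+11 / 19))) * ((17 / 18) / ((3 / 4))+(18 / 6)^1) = 3607895 / 560196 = 6.44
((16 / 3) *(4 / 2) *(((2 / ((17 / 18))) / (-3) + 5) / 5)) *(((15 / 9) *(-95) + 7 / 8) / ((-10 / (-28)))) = -15448552 / 3825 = -4038.84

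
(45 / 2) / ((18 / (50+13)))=78.75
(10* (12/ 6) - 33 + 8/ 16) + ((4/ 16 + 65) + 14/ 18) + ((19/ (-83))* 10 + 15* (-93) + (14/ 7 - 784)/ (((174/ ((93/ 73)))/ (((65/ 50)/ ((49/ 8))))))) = -1344.98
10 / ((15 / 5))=10 / 3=3.33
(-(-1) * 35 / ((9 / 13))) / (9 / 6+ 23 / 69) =910 / 33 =27.58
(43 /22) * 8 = 172 /11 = 15.64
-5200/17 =-305.88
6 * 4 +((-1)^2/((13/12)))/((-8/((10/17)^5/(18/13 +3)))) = 647404792/26977283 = 24.00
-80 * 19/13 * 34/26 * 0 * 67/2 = 0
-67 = -67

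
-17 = -17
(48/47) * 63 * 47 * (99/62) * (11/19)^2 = 18112248/11191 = 1618.47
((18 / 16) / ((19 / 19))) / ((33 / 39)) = 117 / 88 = 1.33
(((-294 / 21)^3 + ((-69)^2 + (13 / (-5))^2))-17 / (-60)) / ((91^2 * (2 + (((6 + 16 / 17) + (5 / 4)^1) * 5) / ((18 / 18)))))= 10322621 / 1814160075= 0.01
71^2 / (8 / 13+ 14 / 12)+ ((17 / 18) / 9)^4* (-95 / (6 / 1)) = 1624883819065963 / 574415445024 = 2828.76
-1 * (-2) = 2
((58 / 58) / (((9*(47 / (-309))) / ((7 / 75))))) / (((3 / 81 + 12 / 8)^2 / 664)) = -1868832 / 97525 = -19.16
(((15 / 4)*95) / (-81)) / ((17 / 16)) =-4.14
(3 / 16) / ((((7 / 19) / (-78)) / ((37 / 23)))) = -82251 / 1288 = -63.86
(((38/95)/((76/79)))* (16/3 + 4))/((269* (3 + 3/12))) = 4424/996645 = 0.00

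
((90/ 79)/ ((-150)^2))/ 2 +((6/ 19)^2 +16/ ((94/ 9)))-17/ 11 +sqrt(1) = 8007705637/ 7372161500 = 1.09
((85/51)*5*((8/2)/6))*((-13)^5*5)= -92823250/9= -10313694.44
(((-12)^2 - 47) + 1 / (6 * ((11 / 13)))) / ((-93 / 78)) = -83395 / 1023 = -81.52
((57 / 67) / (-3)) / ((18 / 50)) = -475 / 603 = -0.79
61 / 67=0.91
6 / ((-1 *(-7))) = 6 / 7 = 0.86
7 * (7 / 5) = 49 / 5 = 9.80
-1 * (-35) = 35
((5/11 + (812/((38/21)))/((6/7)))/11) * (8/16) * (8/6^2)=12168/2299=5.29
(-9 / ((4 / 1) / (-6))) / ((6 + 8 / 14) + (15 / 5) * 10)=189 / 512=0.37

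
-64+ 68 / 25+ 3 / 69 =-61.24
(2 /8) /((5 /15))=3 /4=0.75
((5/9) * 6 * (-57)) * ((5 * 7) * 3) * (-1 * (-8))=-159600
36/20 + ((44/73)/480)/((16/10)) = 126199/70080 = 1.80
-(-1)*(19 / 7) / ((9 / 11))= 209 / 63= 3.32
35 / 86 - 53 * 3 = -13639 / 86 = -158.59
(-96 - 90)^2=34596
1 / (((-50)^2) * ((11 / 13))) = 13 / 27500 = 0.00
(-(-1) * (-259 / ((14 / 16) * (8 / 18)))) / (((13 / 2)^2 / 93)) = -247752 / 169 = -1465.99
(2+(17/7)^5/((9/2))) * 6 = 6284480/50421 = 124.64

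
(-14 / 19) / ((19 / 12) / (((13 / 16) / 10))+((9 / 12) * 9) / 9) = -312 / 8569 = -0.04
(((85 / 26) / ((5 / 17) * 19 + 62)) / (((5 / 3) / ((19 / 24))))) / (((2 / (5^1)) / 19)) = 1.09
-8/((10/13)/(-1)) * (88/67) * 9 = 41184/335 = 122.94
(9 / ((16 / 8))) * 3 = 13.50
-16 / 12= -4 / 3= -1.33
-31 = -31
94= 94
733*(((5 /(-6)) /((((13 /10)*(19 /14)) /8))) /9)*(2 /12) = -1026200 /20007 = -51.29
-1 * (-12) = 12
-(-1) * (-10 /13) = -0.77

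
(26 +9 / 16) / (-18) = -425 / 288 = -1.48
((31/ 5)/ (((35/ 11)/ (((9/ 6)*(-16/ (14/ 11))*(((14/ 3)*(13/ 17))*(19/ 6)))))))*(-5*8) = 29647904/ 1785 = 16609.47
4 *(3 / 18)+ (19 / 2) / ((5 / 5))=61 / 6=10.17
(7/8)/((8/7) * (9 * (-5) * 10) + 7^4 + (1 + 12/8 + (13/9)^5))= 2893401/6267940412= 0.00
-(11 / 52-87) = 4513 / 52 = 86.79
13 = 13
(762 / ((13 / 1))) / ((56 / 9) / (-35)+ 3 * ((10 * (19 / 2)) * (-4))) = -135 / 2626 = -0.05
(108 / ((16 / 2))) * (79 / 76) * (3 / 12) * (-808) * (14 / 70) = -215433 / 380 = -566.93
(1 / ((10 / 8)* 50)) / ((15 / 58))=116 / 1875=0.06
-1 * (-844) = 844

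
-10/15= -2/3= -0.67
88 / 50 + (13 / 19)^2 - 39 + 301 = 2384659 / 9025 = 264.23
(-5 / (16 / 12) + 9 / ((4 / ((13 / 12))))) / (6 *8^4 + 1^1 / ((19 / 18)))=-133 / 2490464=-0.00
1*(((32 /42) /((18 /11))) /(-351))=-88 /66339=-0.00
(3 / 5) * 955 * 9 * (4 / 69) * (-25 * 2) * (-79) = 27160200 / 23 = 1180878.26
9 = 9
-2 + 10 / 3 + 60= 184 / 3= 61.33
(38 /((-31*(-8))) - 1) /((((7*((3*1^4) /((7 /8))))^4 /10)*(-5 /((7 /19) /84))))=35 /1563328512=0.00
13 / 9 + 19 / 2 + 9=359 / 18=19.94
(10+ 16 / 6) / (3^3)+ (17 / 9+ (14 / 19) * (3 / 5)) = 21547 / 7695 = 2.80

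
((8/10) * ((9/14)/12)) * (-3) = -9/70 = -0.13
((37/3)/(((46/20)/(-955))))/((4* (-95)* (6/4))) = 35335/3933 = 8.98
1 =1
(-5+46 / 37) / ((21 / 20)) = -2780 / 777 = -3.58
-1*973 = -973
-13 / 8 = -1.62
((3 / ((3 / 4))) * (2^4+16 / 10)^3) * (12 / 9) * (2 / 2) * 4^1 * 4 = 174456832 / 375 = 465218.22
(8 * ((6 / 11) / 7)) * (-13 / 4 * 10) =-1560 / 77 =-20.26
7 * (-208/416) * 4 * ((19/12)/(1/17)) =-2261/6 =-376.83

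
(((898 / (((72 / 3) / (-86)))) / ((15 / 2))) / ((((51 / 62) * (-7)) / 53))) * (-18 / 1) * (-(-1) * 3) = -126885604 / 595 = -213253.12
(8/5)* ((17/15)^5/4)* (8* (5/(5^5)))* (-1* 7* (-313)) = 49774506992/2373046875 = 20.97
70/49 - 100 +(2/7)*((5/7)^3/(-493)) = -116678560/1183693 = -98.57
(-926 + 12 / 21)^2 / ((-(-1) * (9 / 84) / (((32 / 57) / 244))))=1342863488 / 73017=18391.11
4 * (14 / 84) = 2 / 3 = 0.67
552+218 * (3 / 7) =4518 / 7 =645.43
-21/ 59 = -0.36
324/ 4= 81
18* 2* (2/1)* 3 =216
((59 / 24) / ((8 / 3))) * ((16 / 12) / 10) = 59 / 480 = 0.12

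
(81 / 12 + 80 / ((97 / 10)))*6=17457 / 194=89.98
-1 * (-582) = 582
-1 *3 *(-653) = 1959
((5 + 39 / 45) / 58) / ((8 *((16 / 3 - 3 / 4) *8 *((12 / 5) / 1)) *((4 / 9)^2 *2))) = 27 / 74240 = 0.00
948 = 948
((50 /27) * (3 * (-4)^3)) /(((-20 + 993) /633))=-675200 /2919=-231.31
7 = 7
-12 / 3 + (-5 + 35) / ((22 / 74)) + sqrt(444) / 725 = 2 * sqrt(111) / 725 + 1066 / 11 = 96.94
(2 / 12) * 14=7 / 3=2.33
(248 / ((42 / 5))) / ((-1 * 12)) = -155 / 63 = -2.46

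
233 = 233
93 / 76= 1.22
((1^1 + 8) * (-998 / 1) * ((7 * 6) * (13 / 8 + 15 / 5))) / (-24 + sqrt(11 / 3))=3489507 * sqrt(33) / 3434 + 125622252 / 1717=79001.22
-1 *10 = -10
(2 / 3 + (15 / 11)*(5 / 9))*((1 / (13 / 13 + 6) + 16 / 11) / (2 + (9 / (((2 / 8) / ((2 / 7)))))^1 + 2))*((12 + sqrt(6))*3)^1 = 6.90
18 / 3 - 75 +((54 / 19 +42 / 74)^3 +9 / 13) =-129477965127 / 4516576051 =-28.67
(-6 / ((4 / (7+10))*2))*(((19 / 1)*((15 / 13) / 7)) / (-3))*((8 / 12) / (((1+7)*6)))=1615 / 8736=0.18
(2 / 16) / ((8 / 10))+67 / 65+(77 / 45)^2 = 3466409 / 842400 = 4.11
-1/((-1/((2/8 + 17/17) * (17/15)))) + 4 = 65/12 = 5.42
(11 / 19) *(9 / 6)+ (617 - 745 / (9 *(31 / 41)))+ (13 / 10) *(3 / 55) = 741218882 / 1457775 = 508.46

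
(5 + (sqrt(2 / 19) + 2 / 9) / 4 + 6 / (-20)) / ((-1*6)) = -107 / 135 - sqrt(38) / 456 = -0.81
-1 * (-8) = 8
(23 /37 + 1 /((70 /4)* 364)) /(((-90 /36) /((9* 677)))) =-892910871 /589225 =-1515.40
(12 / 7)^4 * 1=20736 / 2401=8.64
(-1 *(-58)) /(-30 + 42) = 29 /6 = 4.83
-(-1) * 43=43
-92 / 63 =-1.46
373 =373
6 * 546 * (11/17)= 36036/17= 2119.76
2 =2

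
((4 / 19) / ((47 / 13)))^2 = 2704 / 797449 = 0.00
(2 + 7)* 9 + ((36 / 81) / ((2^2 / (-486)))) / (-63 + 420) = 9621 / 119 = 80.85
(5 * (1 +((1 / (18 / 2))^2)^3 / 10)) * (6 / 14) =5314411 / 2480058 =2.14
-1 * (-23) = 23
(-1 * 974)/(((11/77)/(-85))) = 579530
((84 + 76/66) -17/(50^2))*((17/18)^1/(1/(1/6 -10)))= -7045512317/8910000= -790.74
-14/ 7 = -2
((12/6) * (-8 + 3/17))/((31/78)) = -20748/527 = -39.37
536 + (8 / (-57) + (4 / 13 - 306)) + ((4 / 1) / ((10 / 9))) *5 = 183892 / 741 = 248.17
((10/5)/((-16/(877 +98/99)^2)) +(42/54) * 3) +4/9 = -7555042441/78408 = -96355.51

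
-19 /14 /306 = -19 /4284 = -0.00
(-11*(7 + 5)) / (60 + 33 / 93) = -4092 / 1871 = -2.19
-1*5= -5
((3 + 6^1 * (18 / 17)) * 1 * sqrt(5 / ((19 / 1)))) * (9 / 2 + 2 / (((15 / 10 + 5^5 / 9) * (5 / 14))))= 21.67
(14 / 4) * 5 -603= -1171 / 2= -585.50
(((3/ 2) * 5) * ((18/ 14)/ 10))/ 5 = 27/ 140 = 0.19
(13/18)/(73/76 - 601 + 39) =-494/383751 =-0.00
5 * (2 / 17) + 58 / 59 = 1576 / 1003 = 1.57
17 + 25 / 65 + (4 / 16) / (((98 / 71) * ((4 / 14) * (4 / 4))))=26235 / 1456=18.02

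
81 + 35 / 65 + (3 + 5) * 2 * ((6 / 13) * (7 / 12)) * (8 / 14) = 84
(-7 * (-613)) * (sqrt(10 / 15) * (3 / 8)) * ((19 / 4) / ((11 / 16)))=81529 * sqrt(6) / 22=9077.47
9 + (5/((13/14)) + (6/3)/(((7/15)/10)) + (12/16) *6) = 11237/182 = 61.74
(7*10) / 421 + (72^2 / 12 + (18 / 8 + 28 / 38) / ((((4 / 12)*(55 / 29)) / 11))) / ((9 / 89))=2297041907 / 479940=4786.10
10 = 10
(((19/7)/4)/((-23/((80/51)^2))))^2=924160000/175360775121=0.01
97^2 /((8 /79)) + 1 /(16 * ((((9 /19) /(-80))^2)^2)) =2673850943471 /52488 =50942138.08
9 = 9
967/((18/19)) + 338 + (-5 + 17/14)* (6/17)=2907521/2142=1357.39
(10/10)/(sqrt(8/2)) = 1/2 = 0.50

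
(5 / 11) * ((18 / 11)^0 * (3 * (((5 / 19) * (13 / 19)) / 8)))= 975 / 31768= 0.03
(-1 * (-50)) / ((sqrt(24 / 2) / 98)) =2450 * sqrt(3) / 3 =1414.51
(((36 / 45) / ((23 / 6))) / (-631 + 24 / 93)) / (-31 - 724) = 744 / 1697689225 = 0.00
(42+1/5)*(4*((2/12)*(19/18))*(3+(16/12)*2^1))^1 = 68153/405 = 168.28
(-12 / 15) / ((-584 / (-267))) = -267 / 730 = -0.37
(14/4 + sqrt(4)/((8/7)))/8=21/32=0.66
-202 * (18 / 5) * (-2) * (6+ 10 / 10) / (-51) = -16968 / 85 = -199.62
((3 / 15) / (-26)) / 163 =-0.00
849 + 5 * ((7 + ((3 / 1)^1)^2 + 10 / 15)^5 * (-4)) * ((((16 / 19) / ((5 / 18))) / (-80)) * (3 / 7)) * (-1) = -498983747 / 1197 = -416861.94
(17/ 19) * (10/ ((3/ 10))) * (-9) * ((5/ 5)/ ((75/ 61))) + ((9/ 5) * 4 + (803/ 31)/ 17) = -10493227/ 50065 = -209.59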